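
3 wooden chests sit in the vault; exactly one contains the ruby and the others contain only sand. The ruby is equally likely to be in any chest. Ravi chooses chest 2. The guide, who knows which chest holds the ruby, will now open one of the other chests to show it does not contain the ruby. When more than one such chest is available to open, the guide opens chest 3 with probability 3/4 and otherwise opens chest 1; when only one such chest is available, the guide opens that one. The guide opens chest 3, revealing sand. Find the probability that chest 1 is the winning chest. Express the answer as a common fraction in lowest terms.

Consider each possible location of the ruby in turn.
If it is in chest 1 (prior 1/3): only chest 3 is available, probability 1; weight (1/3)·1 = 1/3.
If it is in chest 2 (prior 1/3): chest 3 is available, opened with probability 3/4; weight (1/3)·(3/4) = 1/4.
If it is in chest 3 (prior 1/3): the guide opened chest 3, so this case is ruled out; weight (1/3)·0 = 0.
The weights sum to 7/12.
So P(the ruby in chest 1 | the guide opened chest 3) = (1/3) / (7/12) = 4/7.

4/7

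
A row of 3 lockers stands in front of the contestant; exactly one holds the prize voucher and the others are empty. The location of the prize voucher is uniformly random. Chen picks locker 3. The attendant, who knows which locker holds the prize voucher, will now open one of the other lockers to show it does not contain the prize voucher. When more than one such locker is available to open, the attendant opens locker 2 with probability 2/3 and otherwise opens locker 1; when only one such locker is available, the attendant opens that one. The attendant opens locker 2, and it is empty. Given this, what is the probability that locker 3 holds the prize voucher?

2/5

Apply Bayes' rule, conditioning on where the prize voucher actually is.
If it is in locker 1 (prior 1/3): only locker 2 is available, probability 1; weight (1/3)·1 = 1/3.
If it is in locker 2 (prior 1/3): the attendant opened locker 2, so this case is ruled out; weight (1/3)·0 = 0.
If it is in locker 3 (prior 1/3): locker 2 is available, opened with probability 2/3; weight (1/3)·(2/3) = 2/9.
The weights sum to 5/9.
So P(the prize voucher in locker 3 | the attendant opened locker 2) = (2/9) / (5/9) = 2/5.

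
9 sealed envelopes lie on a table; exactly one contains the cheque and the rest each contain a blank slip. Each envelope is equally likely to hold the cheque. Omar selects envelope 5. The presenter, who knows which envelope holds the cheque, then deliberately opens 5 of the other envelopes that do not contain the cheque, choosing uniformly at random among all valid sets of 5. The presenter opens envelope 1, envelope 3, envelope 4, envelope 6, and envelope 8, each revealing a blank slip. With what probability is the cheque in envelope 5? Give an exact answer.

1/9

Consider each possible location of the cheque in turn.
If it is in any of envelopes 1, 3, 4, 6, and 8 (prior 1/9 each): that envelope was opened and seen not to hold the prize — ruled out; weight (1/9)·0 = 0 each.
If it is in any of envelopes 2, 7, and 9 (prior 1/9 each): the presenter has 21 equally likely choices, so probability 1/21; weight (1/9)·(1/21) = 1/189 each.
If it is in envelope 5 (prior 1/9): the presenter has 56 equally likely choices, so probability 1/56; weight (1/9)·(1/56) = 1/504.
The weights sum to 1/56.
So P(the cheque in envelope 5 | the presenter opened envelope 1, envelope 3, envelope 4, envelope 6, and envelope 8) = (1/504) / (1/56) = 1/9.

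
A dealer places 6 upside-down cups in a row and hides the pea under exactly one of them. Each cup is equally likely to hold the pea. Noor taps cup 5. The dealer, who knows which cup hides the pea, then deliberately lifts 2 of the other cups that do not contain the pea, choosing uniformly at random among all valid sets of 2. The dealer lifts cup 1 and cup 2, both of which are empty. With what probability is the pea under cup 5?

1/6

Condition on the true location of the pea.
If it is under either of cups 1 and 2 (prior 1/6 each): that cup was opened and seen not to hold the prize — ruled out; weight (1/6)·0 = 0 each.
If it is under any of cups 3, 4, and 6 (prior 1/6 each): the dealer has 6 equally likely choices, so probability 1/6; weight (1/6)·(1/6) = 1/36 each.
If it is under cup 5 (prior 1/6): the dealer has 10 equally likely choices, so probability 1/10; weight (1/6)·(1/10) = 1/60.
The weights sum to 1/10.
So P(the pea under cup 5 | the dealer opened cup 1 and cup 2) = (1/60) / (1/10) = 1/6.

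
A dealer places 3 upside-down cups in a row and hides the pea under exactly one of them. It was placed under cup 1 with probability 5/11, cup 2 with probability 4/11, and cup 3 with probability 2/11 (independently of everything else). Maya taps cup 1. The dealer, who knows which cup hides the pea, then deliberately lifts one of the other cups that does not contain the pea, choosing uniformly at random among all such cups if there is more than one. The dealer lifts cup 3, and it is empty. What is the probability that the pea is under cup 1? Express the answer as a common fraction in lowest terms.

Consider each possible location of the pea in turn.
If it is under cup 1 (prior 5/11): the dealer has 2 equally likely choices, so probability 1/2; weight (5/11)·(1/2) = 5/22.
If it is under cup 2 (prior 4/11): the dealer has no choice, probability 1; weight (4/11)·1 = 4/11.
If it is under cup 3 (prior 2/11): the dealer opened cup 3, so this case is ruled out; weight (2/11)·0 = 0.
The weights sum to 13/22.
So P(the pea under cup 1 | the dealer opened cup 3) = (5/22) / (13/22) = 5/13.

5/13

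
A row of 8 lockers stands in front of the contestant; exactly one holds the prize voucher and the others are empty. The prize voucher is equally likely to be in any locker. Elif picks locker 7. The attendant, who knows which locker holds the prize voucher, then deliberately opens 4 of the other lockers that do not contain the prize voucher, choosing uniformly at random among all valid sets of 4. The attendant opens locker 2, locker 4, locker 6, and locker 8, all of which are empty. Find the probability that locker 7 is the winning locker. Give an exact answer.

1/8

Apply Bayes' rule, conditioning on where the prize voucher actually is.
If it is in any of lockers 1, 3, and 5 (prior 1/8 each): the attendant has 15 equally likely choices, so probability 1/15; weight (1/8)·(1/15) = 1/120 each.
If it is in any of lockers 2, 4, 6, and 8 (prior 1/8 each): that locker was opened and seen not to hold the prize — ruled out; weight (1/8)·0 = 0 each.
If it is in locker 7 (prior 1/8): the attendant has 35 equally likely choices, so probability 1/35; weight (1/8)·(1/35) = 1/280.
The weights sum to 1/35.
So P(the prize voucher in locker 7 | the attendant opened locker 2, locker 4, locker 6, and locker 8) = (1/280) / (1/35) = 1/8.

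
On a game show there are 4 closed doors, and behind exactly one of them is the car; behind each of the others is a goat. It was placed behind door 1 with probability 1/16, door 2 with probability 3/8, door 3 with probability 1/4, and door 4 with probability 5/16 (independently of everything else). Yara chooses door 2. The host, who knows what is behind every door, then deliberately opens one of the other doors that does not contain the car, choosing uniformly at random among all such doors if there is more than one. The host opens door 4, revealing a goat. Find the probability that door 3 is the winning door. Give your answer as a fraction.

Apply Bayes' rule, conditioning on where the car actually is.
If it is behind door 1 (prior 1/16): the host has 2 equally likely choices, so probability 1/2; weight (1/16)·(1/2) = 1/32.
If it is behind door 2 (prior 3/8): the host has 3 equally likely choices, so probability 1/3; weight (3/8)·(1/3) = 1/8.
If it is behind door 3 (prior 1/4): the host has 2 equally likely choices, so probability 1/2; weight (1/4)·(1/2) = 1/8.
If it is behind door 4 (prior 5/16): the host opened door 4, so this case is ruled out; weight (5/16)·0 = 0.
The weights sum to 9/32.
So P(the car behind door 3 | the host opened door 4) = (1/8) / (9/32) = 4/9.

4/9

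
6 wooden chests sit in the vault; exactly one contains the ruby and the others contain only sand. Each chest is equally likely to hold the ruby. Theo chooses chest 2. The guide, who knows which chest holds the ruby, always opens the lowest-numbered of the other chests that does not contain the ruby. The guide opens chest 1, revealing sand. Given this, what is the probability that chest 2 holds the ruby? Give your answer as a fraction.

1/5

Condition on the true location of the ruby.
If it is in chest 1 (prior 1/6): the guide opened chest 1, so this case is ruled out; weight (1/6)·0 = 0.
If it is in any of chests 2, 3, 4, 5, and 6 (prior 1/6 each): chest 1 is the lowest-numbered option available, probability 1; weight (1/6)·1 = 1/6 each.
The weights sum to 5/6.
So P(the ruby in chest 2 | the guide opened chest 1) = (1/6) / (5/6) = 1/5.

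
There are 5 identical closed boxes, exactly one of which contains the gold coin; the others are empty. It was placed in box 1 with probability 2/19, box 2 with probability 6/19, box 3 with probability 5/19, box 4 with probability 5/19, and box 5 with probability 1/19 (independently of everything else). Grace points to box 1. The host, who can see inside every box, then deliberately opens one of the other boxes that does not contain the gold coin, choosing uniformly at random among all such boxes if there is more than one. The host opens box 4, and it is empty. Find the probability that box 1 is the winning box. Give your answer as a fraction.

Consider each possible location of the gold coin in turn.
If it is in box 1 (prior 2/19): the host has 4 equally likely choices, so probability 1/4; weight (2/19)·(1/4) = 1/38.
If it is in box 2 (prior 6/19): the host has 3 equally likely choices, so probability 1/3; weight (6/19)·(1/3) = 2/19.
If it is in box 3 (prior 5/19): the host has 3 equally likely choices, so probability 1/3; weight (5/19)·(1/3) = 5/57.
If it is in box 4 (prior 5/19): the host opened box 4, so this case is ruled out; weight (5/19)·0 = 0.
If it is in box 5 (prior 1/19): the host has 3 equally likely choices, so probability 1/3; weight (1/19)·(1/3) = 1/57.
The weights sum to 9/38.
So P(the gold coin in box 1 | the host opened box 4) = (1/38) / (9/38) = 1/9.

1/9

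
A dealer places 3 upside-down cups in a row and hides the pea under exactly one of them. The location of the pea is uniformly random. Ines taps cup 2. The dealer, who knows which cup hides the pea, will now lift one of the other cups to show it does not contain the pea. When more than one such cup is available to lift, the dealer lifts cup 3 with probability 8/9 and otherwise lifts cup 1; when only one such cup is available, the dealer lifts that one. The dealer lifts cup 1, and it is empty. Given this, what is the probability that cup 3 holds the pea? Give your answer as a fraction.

9/10

Apply Bayes' rule, conditioning on where the pea actually is.
If it is under cup 1 (prior 1/3): the dealer opened cup 1, so this case is ruled out; weight (1/3)·0 = 0.
If it is under cup 2 (prior 1/3): cup 3 is available but not opened, probability 1/9; weight (1/3)·(1/9) = 1/27.
If it is under cup 3 (prior 1/3): only cup 1 is available, probability 1; weight (1/3)·1 = 1/3.
The weights sum to 10/27.
So P(the pea under cup 3 | the dealer opened cup 1) = (1/3) / (10/27) = 9/10.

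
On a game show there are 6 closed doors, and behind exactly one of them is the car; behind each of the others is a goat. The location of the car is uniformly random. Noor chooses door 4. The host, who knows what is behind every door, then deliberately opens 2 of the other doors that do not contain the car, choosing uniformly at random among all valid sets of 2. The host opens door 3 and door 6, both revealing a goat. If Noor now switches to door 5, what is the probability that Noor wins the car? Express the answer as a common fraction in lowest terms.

Apply Bayes' rule, conditioning on where the car actually is.
If it is behind any of doors 1, 2, and 5 (prior 1/6 each): the host has 6 equally likely choices, so probability 1/6; weight (1/6)·(1/6) = 1/36 each.
If it is behind either of doors 3 and 6 (prior 1/6 each): that door was opened and seen not to hold the prize — ruled out; weight (1/6)·0 = 0 each.
If it is behind door 4 (prior 1/6): the host has 10 equally likely choices, so probability 1/10; weight (1/6)·(1/10) = 1/60.
The weights sum to 1/10.
So P(the car behind door 5 | the host opened door 3 and door 6) = (1/36) / (1/10) = 5/18.

5/18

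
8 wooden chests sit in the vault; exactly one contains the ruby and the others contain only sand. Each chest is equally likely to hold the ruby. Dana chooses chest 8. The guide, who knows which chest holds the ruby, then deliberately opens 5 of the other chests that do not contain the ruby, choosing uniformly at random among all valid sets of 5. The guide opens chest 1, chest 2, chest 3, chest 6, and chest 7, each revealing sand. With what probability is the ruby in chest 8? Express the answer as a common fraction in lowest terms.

1/8

Apply Bayes' rule, conditioning on where the ruby actually is.
If it is in any of chests 1, 2, 3, 6, and 7 (prior 1/8 each): that chest was opened and seen not to hold the prize — ruled out; weight (1/8)·0 = 0 each.
If it is in either of chests 4 and 5 (prior 1/8 each): the guide has 6 equally likely choices, so probability 1/6; weight (1/8)·(1/6) = 1/48 each.
If it is in chest 8 (prior 1/8): the guide has 21 equally likely choices, so probability 1/21; weight (1/8)·(1/21) = 1/168.
The weights sum to 1/21.
So P(the ruby in chest 8 | the guide opened chest 1, chest 2, chest 3, chest 6, and chest 7) = (1/168) / (1/21) = 1/8.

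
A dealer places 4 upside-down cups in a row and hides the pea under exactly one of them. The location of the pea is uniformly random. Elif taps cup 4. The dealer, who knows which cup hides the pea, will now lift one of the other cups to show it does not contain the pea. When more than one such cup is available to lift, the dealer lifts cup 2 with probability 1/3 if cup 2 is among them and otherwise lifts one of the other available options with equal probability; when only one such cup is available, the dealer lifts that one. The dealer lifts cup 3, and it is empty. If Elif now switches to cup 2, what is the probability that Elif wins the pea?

1/3

Consider each possible location of the pea in turn.
If it is under cup 1 (prior 1/4): cup 2 is available but not opened, probability 2/3; weight (1/4)·(2/3) = 1/6.
If it is under cup 2 (prior 1/4): cup 2 holds the prize so is unavailable; the dealer chooses uniformly among the 2 others, probability 1/2; weight (1/4)·(1/2) = 1/8.
If it is under cup 3 (prior 1/4): the dealer opened cup 3, so this case is ruled out; weight (1/4)·0 = 0.
If it is under cup 4 (prior 1/4): cup 2 is available but not opened; cup 3 gets probability (1 − 1/3)/2 = 1/3; weight (1/4)·(1/3) = 1/12.
The weights sum to 3/8.
So P(the pea under cup 2 | the dealer opened cup 3) = (1/8) / (3/8) = 1/3.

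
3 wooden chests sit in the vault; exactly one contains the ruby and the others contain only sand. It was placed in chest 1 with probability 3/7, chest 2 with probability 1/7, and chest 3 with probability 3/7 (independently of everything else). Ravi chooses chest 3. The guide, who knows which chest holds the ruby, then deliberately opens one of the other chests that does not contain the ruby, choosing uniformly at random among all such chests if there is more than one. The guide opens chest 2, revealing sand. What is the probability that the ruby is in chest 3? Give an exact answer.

Condition on the true location of the ruby.
If it is in chest 1 (prior 3/7): the guide has no choice, probability 1; weight (3/7)·1 = 3/7.
If it is in chest 2 (prior 1/7): the guide opened chest 2, so this case is ruled out; weight (1/7)·0 = 0.
If it is in chest 3 (prior 3/7): the guide has 2 equally likely choices, so probability 1/2; weight (3/7)·(1/2) = 3/14.
The weights sum to 9/14.
So P(the ruby in chest 3 | the guide opened chest 2) = (3/14) / (9/14) = 1/3.

1/3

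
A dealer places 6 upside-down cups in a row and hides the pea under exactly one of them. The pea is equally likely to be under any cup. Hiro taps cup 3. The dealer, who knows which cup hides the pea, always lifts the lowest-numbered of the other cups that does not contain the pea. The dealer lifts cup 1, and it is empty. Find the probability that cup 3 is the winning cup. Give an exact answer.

1/5

Consider each possible location of the pea in turn.
If it is under cup 1 (prior 1/6): the dealer opened cup 1, so this case is ruled out; weight (1/6)·0 = 0.
If it is under any of cups 2, 3, 4, 5, and 6 (prior 1/6 each): cup 1 is the lowest-numbered option available, probability 1; weight (1/6)·1 = 1/6 each.
The weights sum to 5/6.
So P(the pea under cup 3 | the dealer opened cup 1) = (1/6) / (5/6) = 1/5.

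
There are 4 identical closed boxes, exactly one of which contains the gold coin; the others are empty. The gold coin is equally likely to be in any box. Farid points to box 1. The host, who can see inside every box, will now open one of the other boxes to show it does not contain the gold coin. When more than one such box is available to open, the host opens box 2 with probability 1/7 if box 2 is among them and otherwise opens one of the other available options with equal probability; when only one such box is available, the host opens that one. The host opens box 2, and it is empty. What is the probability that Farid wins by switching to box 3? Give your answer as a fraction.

1/3

Apply Bayes' rule, conditioning on where the gold coin actually is.
If it is in any of boxes 1, 3, and 4 (prior 1/4 each): box 2 is available, opened with probability 1/7; weight (1/4)·(1/7) = 1/28 each.
If it is in box 2 (prior 1/4): the host opened box 2, so this case is ruled out; weight (1/4)·0 = 0.
The weights sum to 3/28.
So P(the gold coin in box 3 | the host opened box 2) = (1/28) / (3/28) = 1/3.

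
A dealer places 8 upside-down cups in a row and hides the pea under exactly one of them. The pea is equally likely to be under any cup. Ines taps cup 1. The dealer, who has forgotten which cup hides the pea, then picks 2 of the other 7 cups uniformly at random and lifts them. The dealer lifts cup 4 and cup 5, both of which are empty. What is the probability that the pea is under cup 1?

1/6

Condition on the true location of the pea.
If it is under any of cups 1, 2, 3, 6, 7, and 8 (prior 1/8 each): the dealer picks exactly this set with probability 1/21 regardless, and none is the prize; weight (1/8)·(1/21) = 1/168 each.
If it is under either of cups 4 and 5 (prior 1/8 each): that cup was opened and seen not to hold the prize — ruled out; weight (1/8)·0 = 0 each.
The weights sum to 1/28.
So P(the pea under cup 1 | the dealer opened cup 4 and cup 5) = (1/168) / (1/28) = 1/6.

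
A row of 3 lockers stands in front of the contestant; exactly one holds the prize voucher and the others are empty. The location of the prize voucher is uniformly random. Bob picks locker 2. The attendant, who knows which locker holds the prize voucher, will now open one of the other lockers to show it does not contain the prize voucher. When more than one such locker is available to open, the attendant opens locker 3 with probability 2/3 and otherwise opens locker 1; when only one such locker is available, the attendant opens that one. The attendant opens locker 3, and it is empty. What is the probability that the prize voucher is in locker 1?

3/5

Condition on the true location of the prize voucher.
If it is in locker 1 (prior 1/3): only locker 3 is available, probability 1; weight (1/3)·1 = 1/3.
If it is in locker 2 (prior 1/3): locker 3 is available, opened with probability 2/3; weight (1/3)·(2/3) = 2/9.
If it is in locker 3 (prior 1/3): the attendant opened locker 3, so this case is ruled out; weight (1/3)·0 = 0.
The weights sum to 5/9.
So P(the prize voucher in locker 1 | the attendant opened locker 3) = (1/3) / (5/9) = 3/5.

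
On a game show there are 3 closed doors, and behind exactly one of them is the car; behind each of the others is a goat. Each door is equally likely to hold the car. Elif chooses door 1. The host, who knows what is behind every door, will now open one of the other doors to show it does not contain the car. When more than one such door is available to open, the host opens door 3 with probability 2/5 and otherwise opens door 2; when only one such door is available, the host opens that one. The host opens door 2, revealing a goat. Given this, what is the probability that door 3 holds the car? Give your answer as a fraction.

Apply Bayes' rule, conditioning on where the car actually is.
If it is behind door 1 (prior 1/3): door 3 is available but not opened, probability 3/5; weight (1/3)·(3/5) = 1/5.
If it is behind door 2 (prior 1/3): the host opened door 2, so this case is ruled out; weight (1/3)·0 = 0.
If it is behind door 3 (prior 1/3): only door 2 is available, probability 1; weight (1/3)·1 = 1/3.
The weights sum to 8/15.
So P(the car behind door 3 | the host opened door 2) = (1/3) / (8/15) = 5/8.

5/8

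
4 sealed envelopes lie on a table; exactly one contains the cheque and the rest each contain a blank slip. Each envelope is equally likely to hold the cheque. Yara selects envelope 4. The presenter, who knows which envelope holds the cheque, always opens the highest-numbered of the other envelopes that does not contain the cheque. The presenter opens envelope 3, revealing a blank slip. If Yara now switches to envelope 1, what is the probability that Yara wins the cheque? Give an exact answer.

Apply Bayes' rule, conditioning on where the cheque actually is.
If it is in any of envelopes 1, 2, and 4 (prior 1/4 each): envelope 3 is the highest-numbered option available, probability 1; weight (1/4)·1 = 1/4 each.
If it is in envelope 3 (prior 1/4): the presenter opened envelope 3, so this case is ruled out; weight (1/4)·0 = 0.
The weights sum to 3/4.
So P(the cheque in envelope 1 | the presenter opened envelope 3) = (1/4) / (3/4) = 1/3.

1/3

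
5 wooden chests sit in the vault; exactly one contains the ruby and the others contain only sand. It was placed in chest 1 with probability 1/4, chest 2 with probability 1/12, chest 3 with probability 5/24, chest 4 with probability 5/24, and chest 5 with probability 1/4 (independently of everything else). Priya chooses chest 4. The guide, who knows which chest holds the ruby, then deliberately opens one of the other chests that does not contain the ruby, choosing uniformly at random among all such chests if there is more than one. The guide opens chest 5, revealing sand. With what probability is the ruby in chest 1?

Consider each possible location of the ruby in turn.
If it is in chest 1 (prior 1/4): the guide has 3 equally likely choices, so probability 1/3; weight (1/4)·(1/3) = 1/12.
If it is in chest 2 (prior 1/12): the guide has 3 equally likely choices, so probability 1/3; weight (1/12)·(1/3) = 1/36.
If it is in chest 3 (prior 5/24): the guide has 3 equally likely choices, so probability 1/3; weight (5/24)·(1/3) = 5/72.
If it is in chest 4 (prior 5/24): the guide has 4 equally likely choices, so probability 1/4; weight (5/24)·(1/4) = 5/96.
If it is in chest 5 (prior 1/4): the guide opened chest 5, so this case is ruled out; weight (1/4)·0 = 0.
The weights sum to 67/288.
So P(the ruby in chest 1 | the guide opened chest 5) = (1/12) / (67/288) = 24/67.

24/67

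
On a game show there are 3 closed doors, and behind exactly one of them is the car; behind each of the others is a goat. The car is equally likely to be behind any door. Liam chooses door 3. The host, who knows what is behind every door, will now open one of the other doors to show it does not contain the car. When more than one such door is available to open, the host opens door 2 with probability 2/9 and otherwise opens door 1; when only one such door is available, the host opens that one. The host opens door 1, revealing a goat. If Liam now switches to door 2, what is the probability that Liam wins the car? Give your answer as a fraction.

9/16

Condition on the true location of the car.
If it is behind door 1 (prior 1/3): the host opened door 1, so this case is ruled out; weight (1/3)·0 = 0.
If it is behind door 2 (prior 1/3): only door 1 is available, probability 1; weight (1/3)·1 = 1/3.
If it is behind door 3 (prior 1/3): door 2 is available but not opened, probability 7/9; weight (1/3)·(7/9) = 7/27.
The weights sum to 16/27.
So P(the car behind door 2 | the host opened door 1) = (1/3) / (16/27) = 9/16.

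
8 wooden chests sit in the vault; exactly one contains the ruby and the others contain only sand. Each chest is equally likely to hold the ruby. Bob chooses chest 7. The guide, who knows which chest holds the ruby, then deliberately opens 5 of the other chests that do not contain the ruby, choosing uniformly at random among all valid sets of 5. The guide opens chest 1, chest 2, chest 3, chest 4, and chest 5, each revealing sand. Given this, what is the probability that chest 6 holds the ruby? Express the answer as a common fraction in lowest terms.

Condition on the true location of the ruby.
If it is in any of chests 1, 2, 3, 4, and 5 (prior 1/8 each): that chest was opened and seen not to hold the prize — ruled out; weight (1/8)·0 = 0 each.
If it is in either of chests 6 and 8 (prior 1/8 each): the guide has 6 equally likely choices, so probability 1/6; weight (1/8)·(1/6) = 1/48 each.
If it is in chest 7 (prior 1/8): the guide has 21 equally likely choices, so probability 1/21; weight (1/8)·(1/21) = 1/168.
The weights sum to 1/21.
So P(the ruby in chest 6 | the guide opened chest 1, chest 2, chest 3, chest 4, and chest 5) = (1/48) / (1/21) = 7/16.

7/16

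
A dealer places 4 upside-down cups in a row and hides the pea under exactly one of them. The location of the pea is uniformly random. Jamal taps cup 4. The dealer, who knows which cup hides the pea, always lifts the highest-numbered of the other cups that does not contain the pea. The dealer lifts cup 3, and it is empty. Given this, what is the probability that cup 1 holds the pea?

1/3

Consider each possible location of the pea in turn.
If it is under any of cups 1, 2, and 4 (prior 1/4 each): cup 3 is the highest-numbered option available, probability 1; weight (1/4)·1 = 1/4 each.
If it is under cup 3 (prior 1/4): the dealer opened cup 3, so this case is ruled out; weight (1/4)·0 = 0.
The weights sum to 3/4.
So P(the pea under cup 1 | the dealer opened cup 3) = (1/4) / (3/4) = 1/3.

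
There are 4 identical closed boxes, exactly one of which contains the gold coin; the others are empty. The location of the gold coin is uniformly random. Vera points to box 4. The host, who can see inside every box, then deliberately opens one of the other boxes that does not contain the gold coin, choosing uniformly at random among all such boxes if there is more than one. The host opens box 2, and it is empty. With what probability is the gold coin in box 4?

1/4

Consider each possible location of the gold coin in turn.
If it is in either of boxes 1 and 3 (prior 1/4 each): the host has 2 equally likely choices, so probability 1/2; weight (1/4)·(1/2) = 1/8 each.
If it is in box 2 (prior 1/4): the host opened box 2, so this case is ruled out; weight (1/4)·0 = 0.
If it is in box 4 (prior 1/4): the host has 3 equally likely choices, so probability 1/3; weight (1/4)·(1/3) = 1/12.
The weights sum to 1/3.
So P(the gold coin in box 4 | the host opened box 2) = (1/12) / (1/3) = 1/4.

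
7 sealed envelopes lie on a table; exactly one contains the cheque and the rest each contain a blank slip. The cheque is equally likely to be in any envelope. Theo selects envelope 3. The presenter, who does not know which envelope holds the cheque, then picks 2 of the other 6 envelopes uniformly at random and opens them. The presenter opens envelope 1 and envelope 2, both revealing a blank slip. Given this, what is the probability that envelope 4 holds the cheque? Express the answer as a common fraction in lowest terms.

Condition on the true location of the cheque.
If it is in either of envelopes 1 and 2 (prior 1/7 each): that envelope was opened and seen not to hold the prize — ruled out; weight (1/7)·0 = 0 each.
If it is in any of envelopes 3, 4, 5, 6, and 7 (prior 1/7 each): the presenter picks exactly this set with probability 1/15 regardless, and none is the prize; weight (1/7)·(1/15) = 1/105 each.
The weights sum to 1/21.
So P(the cheque in envelope 4 | the presenter opened envelope 1 and envelope 2) = (1/105) / (1/21) = 1/5.

1/5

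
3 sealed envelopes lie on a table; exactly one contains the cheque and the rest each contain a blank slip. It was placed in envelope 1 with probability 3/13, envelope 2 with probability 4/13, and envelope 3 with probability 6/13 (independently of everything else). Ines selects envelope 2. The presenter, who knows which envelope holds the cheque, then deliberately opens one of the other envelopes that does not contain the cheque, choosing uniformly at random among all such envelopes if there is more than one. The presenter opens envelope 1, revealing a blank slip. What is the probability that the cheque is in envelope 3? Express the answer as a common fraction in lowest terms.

Consider each possible location of the cheque in turn.
If it is in envelope 1 (prior 3/13): the presenter opened envelope 1, so this case is ruled out; weight (3/13)·0 = 0.
If it is in envelope 2 (prior 4/13): the presenter has 2 equally likely choices, so probability 1/2; weight (4/13)·(1/2) = 2/13.
If it is in envelope 3 (prior 6/13): the presenter has no choice, probability 1; weight (6/13)·1 = 6/13.
The weights sum to 8/13.
So P(the cheque in envelope 3 | the presenter opened envelope 1) = (6/13) / (8/13) = 3/4.

3/4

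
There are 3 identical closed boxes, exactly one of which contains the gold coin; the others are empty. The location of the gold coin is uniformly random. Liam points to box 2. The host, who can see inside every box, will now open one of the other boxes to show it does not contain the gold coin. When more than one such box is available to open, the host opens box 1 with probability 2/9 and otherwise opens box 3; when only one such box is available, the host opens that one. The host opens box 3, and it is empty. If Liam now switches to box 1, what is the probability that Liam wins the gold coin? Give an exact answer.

Apply Bayes' rule, conditioning on where the gold coin actually is.
If it is in box 1 (prior 1/3): only box 3 is available, probability 1; weight (1/3)·1 = 1/3.
If it is in box 2 (prior 1/3): box 1 is available but not opened, probability 7/9; weight (1/3)·(7/9) = 7/27.
If it is in box 3 (prior 1/3): the host opened box 3, so this case is ruled out; weight (1/3)·0 = 0.
The weights sum to 16/27.
So P(the gold coin in box 1 | the host opened box 3) = (1/3) / (16/27) = 9/16.

9/16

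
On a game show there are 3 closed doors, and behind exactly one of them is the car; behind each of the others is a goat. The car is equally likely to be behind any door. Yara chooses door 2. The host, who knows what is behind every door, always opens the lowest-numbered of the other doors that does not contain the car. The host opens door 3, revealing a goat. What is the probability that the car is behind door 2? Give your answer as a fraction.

0

Condition on the true location of the car.
If it is behind door 1 (prior 1/3): door 3 is the lowest-numbered option available, probability 1; weight (1/3)·1 = 1/3.
If it is behind door 2 (prior 1/3): the host would have opened door 1 instead, probability 0; weight (1/3)·0 = 0.
If it is behind door 3 (prior 1/3): the host opened door 3, so this case is ruled out; weight (1/3)·0 = 0.
The weights sum to 1/3.
So P(the car behind door 2 | the host opened door 3) = 0 / (1/3) = 0.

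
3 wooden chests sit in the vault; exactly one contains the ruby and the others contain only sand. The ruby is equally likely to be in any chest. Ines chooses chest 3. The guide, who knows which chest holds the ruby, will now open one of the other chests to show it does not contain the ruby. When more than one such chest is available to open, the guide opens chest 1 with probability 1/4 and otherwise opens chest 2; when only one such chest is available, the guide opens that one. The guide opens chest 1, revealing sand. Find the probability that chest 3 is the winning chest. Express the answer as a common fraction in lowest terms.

1/5

Apply Bayes' rule, conditioning on where the ruby actually is.
If it is in chest 1 (prior 1/3): the guide opened chest 1, so this case is ruled out; weight (1/3)·0 = 0.
If it is in chest 2 (prior 1/3): only chest 1 is available, probability 1; weight (1/3)·1 = 1/3.
If it is in chest 3 (prior 1/3): chest 1 is available, opened with probability 1/4; weight (1/3)·(1/4) = 1/12.
The weights sum to 5/12.
So P(the ruby in chest 3 | the guide opened chest 1) = (1/12) / (5/12) = 1/5.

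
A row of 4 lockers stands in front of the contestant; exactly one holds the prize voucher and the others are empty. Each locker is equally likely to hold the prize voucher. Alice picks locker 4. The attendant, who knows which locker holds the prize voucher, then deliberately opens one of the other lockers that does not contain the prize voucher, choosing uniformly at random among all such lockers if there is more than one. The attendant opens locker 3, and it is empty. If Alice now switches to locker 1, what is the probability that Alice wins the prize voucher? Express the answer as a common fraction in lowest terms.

Condition on the true location of the prize voucher.
If it is in either of lockers 1 and 2 (prior 1/4 each): the attendant has 2 equally likely choices, so probability 1/2; weight (1/4)·(1/2) = 1/8 each.
If it is in locker 3 (prior 1/4): the attendant opened locker 3, so this case is ruled out; weight (1/4)·0 = 0.
If it is in locker 4 (prior 1/4): the attendant has 3 equally likely choices, so probability 1/3; weight (1/4)·(1/3) = 1/12.
The weights sum to 1/3.
So P(the prize voucher in locker 1 | the attendant opened locker 3) = (1/8) / (1/3) = 3/8.

3/8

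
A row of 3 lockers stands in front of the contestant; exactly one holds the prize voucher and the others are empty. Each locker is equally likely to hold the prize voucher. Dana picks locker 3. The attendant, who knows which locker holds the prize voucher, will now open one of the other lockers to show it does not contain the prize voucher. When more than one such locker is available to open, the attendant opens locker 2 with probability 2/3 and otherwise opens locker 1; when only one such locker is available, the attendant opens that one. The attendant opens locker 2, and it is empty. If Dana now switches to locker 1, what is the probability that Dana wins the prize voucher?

Consider each possible location of the prize voucher in turn.
If it is in locker 1 (prior 1/3): only locker 2 is available, probability 1; weight (1/3)·1 = 1/3.
If it is in locker 2 (prior 1/3): the attendant opened locker 2, so this case is ruled out; weight (1/3)·0 = 0.
If it is in locker 3 (prior 1/3): locker 2 is available, opened with probability 2/3; weight (1/3)·(2/3) = 2/9.
The weights sum to 5/9.
So P(the prize voucher in locker 1 | the attendant opened locker 2) = (1/3) / (5/9) = 3/5.

3/5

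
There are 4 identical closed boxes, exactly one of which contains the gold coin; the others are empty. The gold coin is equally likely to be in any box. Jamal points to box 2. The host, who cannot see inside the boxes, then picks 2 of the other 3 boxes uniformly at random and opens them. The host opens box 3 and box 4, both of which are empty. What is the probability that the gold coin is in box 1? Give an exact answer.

1/2

Condition on the true location of the gold coin.
If it is in either of boxes 1 and 2 (prior 1/4 each): the host picks exactly this set with probability 1/3 regardless, and none is the prize; weight (1/4)·(1/3) = 1/12 each.
If it is in either of boxes 3 and 4 (prior 1/4 each): that box was opened and seen not to hold the prize — ruled out; weight (1/4)·0 = 0 each.
The weights sum to 1/6.
So P(the gold coin in box 1 | the host opened box 3 and box 4) = (1/12) / (1/6) = 1/2.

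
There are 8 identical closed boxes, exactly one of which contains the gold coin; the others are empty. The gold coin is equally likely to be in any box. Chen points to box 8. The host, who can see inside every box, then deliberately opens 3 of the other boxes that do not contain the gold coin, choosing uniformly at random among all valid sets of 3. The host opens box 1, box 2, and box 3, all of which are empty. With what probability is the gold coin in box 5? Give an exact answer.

7/32

Apply Bayes' rule, conditioning on where the gold coin actually is.
If it is in any of boxes 1, 2, and 3 (prior 1/8 each): that box was opened and seen not to hold the prize — ruled out; weight (1/8)·0 = 0 each.
If it is in any of boxes 4, 5, 6, and 7 (prior 1/8 each): the host has 20 equally likely choices, so probability 1/20; weight (1/8)·(1/20) = 1/160 each.
If it is in box 8 (prior 1/8): the host has 35 equally likely choices, so probability 1/35; weight (1/8)·(1/35) = 1/280.
The weights sum to 1/35.
So P(the gold coin in box 5 | the host opened box 1, box 2, and box 3) = (1/160) / (1/35) = 7/32.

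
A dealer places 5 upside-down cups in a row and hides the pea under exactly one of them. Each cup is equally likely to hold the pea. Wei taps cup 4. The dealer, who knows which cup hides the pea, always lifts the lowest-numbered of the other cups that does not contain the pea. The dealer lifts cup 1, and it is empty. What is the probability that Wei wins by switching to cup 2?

Apply Bayes' rule, conditioning on where the pea actually is.
If it is under cup 1 (prior 1/5): the dealer opened cup 1, so this case is ruled out; weight (1/5)·0 = 0.
If it is under any of cups 2, 3, 4, and 5 (prior 1/5 each): cup 1 is the lowest-numbered option available, probability 1; weight (1/5)·1 = 1/5 each.
The weights sum to 4/5.
So P(the pea under cup 2 | the dealer opened cup 1) = (1/5) / (4/5) = 1/4.

1/4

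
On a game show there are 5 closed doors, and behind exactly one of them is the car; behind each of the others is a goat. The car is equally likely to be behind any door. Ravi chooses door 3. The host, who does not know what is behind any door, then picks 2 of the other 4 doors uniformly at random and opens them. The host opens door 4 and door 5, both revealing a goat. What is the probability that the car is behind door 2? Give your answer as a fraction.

1/3

Condition on the true location of the car.
If it is behind any of doors 1, 2, and 3 (prior 1/5 each): the host picks exactly this set with probability 1/6 regardless, and none is the prize; weight (1/5)·(1/6) = 1/30 each.
If it is behind either of doors 4 and 5 (prior 1/5 each): that door was opened and seen not to hold the prize — ruled out; weight (1/5)·0 = 0 each.
The weights sum to 1/10.
So P(the car behind door 2 | the host opened door 4 and door 5) = (1/30) / (1/10) = 1/3.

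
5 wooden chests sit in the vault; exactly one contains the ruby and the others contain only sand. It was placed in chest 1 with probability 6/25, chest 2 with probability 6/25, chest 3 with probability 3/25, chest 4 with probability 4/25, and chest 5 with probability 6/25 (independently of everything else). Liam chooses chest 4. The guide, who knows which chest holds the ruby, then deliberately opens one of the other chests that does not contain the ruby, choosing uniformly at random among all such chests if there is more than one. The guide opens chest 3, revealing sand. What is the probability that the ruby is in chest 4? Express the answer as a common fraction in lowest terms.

1/7

Consider each possible location of the ruby in turn.
If it is in any of chests 1, 2, and 5 (prior 6/25 each): the guide has 3 equally likely choices, so probability 1/3; weight (6/25)·(1/3) = 2/25 each.
If it is in chest 3 (prior 3/25): the guide opened chest 3, so this case is ruled out; weight (3/25)·0 = 0.
If it is in chest 4 (prior 4/25): the guide has 4 equally likely choices, so probability 1/4; weight (4/25)·(1/4) = 1/25.
The weights sum to 7/25.
So P(the ruby in chest 4 | the guide opened chest 3) = (1/25) / (7/25) = 1/7.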